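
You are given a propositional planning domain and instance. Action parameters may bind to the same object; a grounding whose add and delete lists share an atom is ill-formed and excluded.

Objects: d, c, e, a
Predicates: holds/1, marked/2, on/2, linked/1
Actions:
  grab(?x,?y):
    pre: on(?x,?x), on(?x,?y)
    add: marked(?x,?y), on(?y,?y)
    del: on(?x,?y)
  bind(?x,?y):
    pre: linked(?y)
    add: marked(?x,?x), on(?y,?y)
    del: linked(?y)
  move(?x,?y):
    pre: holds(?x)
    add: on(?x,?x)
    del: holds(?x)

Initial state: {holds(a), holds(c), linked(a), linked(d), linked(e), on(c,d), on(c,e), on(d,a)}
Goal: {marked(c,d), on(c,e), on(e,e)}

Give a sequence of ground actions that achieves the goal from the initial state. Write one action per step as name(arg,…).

1. bind(d,e)  →  {holds(a), holds(c), linked(a), linked(d), marked(d,d), on(c,d), on(c,e), on(d,a), on(e,e)}
2. move(c,d)  →  {holds(a), linked(a), linked(d), marked(d,d), on(c,c), on(c,d), on(c,e), on(d,a), on(e,e)}
3. grab(c,d)  →  {holds(a), linked(a), linked(d), marked(c,d), marked(d,d), on(c,c), on(c,e), on(d,a), on(d,d), on(e,e)}

bind(d,e); move(c,d); grab(c,d)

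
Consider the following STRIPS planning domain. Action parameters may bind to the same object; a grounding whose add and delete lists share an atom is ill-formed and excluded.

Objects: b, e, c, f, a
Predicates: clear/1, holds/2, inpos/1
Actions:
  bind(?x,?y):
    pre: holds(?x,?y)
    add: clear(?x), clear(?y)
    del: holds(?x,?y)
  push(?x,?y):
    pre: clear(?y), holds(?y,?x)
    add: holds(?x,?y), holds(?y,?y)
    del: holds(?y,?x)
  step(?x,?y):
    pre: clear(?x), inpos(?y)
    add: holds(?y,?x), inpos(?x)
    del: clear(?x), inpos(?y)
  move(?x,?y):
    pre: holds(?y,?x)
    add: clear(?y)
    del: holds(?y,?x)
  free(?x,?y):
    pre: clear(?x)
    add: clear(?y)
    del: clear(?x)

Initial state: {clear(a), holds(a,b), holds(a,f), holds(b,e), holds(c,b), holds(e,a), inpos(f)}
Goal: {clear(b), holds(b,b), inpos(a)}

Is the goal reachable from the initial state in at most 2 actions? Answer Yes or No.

1. bind(c,b)  →  {clear(a), clear(b), clear(c), holds(a,b), holds(a,f), holds(b,e), holds(e,a), inpos(f)}
2. push(e,b)  →  {clear(a), clear(b), clear(c), holds(a,b), holds(a,f), holds(b,b), holds(e,a), holds(e,b), inpos(f)}
3. step(a,f)  →  {clear(b), clear(c), holds(a,b), holds(a,f), holds(b,b), holds(e,a), holds(e,b), holds(f,a), inpos(a)}
optimal plan length = 3; 3 > 2

No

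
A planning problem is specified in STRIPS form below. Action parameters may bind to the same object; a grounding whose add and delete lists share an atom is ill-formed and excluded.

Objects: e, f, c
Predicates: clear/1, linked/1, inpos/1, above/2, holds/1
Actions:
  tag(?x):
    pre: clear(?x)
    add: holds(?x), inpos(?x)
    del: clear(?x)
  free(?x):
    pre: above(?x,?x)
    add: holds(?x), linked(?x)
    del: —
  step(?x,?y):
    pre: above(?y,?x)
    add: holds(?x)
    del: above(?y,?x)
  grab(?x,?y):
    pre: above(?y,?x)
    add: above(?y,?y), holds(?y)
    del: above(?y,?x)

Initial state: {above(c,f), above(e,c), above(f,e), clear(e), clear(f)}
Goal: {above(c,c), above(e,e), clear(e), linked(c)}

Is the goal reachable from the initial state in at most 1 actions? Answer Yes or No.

1. grab(f,c)  →  {above(c,c), above(e,c), above(f,e), clear(e), clear(f), holds(c)}
2. free(c)  →  {above(c,c), above(e,c), above(f,e), clear(e), clear(f), holds(c), linked(c)}
3. grab(c,e)  →  {above(c,c), above(e,e), above(f,e), clear(e), clear(f), holds(c), holds(e), linked(c)}
optimal plan length = 3; 3 > 1

No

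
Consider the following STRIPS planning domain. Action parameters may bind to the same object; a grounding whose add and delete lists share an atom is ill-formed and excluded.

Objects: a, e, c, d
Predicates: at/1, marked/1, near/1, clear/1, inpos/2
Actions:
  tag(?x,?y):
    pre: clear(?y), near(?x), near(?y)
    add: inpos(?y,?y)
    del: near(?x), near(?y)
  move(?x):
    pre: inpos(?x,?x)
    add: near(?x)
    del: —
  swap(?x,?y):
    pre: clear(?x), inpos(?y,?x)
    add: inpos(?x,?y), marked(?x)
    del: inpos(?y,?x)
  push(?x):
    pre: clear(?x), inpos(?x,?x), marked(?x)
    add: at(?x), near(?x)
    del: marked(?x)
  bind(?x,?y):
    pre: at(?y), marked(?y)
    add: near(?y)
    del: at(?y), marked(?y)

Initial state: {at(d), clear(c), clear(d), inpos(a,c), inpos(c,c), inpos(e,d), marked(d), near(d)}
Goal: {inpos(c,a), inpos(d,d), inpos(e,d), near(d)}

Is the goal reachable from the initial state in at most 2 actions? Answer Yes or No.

No

1. tag(d,d)  →  {at(d), clear(c), clear(d), inpos(a,c), inpos(c,c), inpos(d,d), inpos(e,d), marked(d)}
2. move(d)  →  {at(d), clear(c), clear(d), inpos(a,c), inpos(c,c), inpos(d,d), inpos(e,d), marked(d), near(d)}
3. swap(c,a)  →  {at(d), clear(c), clear(d), inpos(c,a), inpos(c,c), inpos(d,d), inpos(e,d), marked(c), marked(d), near(d)}
optimal plan length = 3; 3 > 2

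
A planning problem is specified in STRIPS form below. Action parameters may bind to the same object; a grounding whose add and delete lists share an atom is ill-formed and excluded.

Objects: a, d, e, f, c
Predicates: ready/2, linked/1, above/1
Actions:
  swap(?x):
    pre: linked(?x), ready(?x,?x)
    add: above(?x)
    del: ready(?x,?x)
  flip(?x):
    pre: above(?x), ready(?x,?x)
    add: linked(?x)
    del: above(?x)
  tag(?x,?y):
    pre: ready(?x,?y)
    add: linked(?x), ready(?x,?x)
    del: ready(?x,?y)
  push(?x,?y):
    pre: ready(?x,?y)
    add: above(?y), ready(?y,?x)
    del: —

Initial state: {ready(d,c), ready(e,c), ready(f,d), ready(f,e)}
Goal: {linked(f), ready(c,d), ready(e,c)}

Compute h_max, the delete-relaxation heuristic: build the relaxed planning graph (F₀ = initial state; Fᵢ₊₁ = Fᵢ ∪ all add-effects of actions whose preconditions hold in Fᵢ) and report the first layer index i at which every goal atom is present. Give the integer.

1

F0 = init (4 atoms)
F1 = F0 ∪ {above(c), above(d), above(e), linked(d), linked(e), linked(f), ready(c,d), ready(c,e), ready(d,d), ready(d,f), ready(e,e), ready(e,f), ready(f,f)}  (17 atoms)
goal ⊆ F1  ⇒  h_max = 1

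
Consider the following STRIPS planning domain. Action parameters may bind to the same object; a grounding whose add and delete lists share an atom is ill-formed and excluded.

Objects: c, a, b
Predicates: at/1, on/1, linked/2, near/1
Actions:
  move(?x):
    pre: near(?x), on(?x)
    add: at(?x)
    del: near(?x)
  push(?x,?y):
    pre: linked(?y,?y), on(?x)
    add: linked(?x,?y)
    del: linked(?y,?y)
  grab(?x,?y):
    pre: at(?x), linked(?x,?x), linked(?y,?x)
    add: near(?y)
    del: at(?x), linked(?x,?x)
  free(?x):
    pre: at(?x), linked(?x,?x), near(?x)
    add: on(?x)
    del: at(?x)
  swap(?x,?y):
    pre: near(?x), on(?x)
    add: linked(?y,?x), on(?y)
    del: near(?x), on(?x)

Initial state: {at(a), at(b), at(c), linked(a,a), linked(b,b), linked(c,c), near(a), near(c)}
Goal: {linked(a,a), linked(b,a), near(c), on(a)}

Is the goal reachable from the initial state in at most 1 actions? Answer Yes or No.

1. grab(b,b)  →  {at(a), at(c), linked(a,a), linked(c,c), near(a), near(b), near(c)}
2. free(a)  →  {at(c), linked(a,a), linked(c,c), near(a), near(b), near(c), on(a)}
3. swap(a,b)  →  {at(c), linked(a,a), linked(b,a), linked(c,c), near(b), near(c), on(b)}
4. swap(b,a)  →  {at(c), linked(a,a), linked(a,b), linked(b,a), linked(c,c), near(c), on(a)}
optimal plan length = 4; 4 > 1

No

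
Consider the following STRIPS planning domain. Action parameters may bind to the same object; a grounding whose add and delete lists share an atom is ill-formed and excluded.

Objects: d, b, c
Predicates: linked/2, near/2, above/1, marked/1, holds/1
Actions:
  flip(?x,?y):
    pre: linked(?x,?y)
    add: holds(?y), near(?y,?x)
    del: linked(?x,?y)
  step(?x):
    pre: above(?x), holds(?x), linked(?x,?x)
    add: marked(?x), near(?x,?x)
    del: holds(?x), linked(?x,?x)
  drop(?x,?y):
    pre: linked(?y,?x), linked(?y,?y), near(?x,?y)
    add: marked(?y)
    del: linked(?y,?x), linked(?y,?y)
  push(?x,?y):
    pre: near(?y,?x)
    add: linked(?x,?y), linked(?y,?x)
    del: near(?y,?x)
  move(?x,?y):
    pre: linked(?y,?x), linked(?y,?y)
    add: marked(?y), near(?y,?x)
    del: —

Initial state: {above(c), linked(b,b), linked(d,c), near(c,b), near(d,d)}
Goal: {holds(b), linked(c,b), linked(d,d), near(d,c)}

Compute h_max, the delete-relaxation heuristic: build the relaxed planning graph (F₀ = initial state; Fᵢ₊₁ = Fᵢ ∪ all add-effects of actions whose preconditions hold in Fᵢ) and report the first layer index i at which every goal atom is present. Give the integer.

F0 = init (5 atoms)
F1 = F0 ∪ {holds(b), holds(c), linked(b,c), linked(c,b), linked(d,d), marked(b), near(b,b), near(c,d)}  (13 atoms)
F2 = F1 ∪ {holds(d), linked(c,d), marked(d), near(b,c), near(d,c)}  (18 atoms)
goal ⊆ F2  ⇒  h_max = 2

2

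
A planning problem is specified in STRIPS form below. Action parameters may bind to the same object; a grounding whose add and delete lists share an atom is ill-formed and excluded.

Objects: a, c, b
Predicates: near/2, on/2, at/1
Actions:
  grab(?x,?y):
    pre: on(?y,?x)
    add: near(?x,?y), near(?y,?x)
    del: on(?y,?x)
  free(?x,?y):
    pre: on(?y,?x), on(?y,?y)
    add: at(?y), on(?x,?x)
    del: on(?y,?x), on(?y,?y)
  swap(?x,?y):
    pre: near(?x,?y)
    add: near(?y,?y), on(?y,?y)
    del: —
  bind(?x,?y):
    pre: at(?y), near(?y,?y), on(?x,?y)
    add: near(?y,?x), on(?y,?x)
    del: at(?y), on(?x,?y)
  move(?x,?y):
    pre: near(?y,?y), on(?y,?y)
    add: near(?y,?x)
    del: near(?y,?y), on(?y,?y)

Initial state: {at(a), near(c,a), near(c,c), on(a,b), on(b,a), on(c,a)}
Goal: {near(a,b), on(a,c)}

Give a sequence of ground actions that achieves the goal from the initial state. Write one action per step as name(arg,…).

1. grab(a,b)  →  {at(a), near(a,b), near(b,a), near(c,a), near(c,c), on(a,b), on(c,a)}
2. swap(c,a)  →  {at(a), near(a,a), near(a,b), near(b,a), near(c,a), near(c,c), on(a,a), on(a,b), on(c,a)}
3. bind(c,a)  →  {near(a,a), near(a,b), near(a,c), near(b,a), near(c,a), near(c,c), on(a,a), on(a,b), on(a,c)}

grab(a,b); swap(c,a); bind(c,a)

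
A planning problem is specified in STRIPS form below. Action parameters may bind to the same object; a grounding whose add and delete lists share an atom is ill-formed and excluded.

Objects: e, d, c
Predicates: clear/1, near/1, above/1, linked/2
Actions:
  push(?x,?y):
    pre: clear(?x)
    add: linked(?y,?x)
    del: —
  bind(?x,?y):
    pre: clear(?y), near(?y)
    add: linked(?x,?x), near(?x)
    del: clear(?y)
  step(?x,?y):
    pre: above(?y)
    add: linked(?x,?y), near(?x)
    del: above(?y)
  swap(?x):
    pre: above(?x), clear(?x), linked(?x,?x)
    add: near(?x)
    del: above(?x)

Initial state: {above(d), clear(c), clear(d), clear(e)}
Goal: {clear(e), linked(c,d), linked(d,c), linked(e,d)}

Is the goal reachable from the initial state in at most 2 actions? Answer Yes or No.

No

1. push(d,e)  →  {above(d), clear(c), clear(d), clear(e), linked(e,d)}
2. push(d,c)  →  {above(d), clear(c), clear(d), clear(e), linked(c,d), linked(e,d)}
3. push(c,d)  →  {above(d), clear(c), clear(d), clear(e), linked(c,d), linked(d,c), linked(e,d)}
optimal plan length = 3; 3 > 2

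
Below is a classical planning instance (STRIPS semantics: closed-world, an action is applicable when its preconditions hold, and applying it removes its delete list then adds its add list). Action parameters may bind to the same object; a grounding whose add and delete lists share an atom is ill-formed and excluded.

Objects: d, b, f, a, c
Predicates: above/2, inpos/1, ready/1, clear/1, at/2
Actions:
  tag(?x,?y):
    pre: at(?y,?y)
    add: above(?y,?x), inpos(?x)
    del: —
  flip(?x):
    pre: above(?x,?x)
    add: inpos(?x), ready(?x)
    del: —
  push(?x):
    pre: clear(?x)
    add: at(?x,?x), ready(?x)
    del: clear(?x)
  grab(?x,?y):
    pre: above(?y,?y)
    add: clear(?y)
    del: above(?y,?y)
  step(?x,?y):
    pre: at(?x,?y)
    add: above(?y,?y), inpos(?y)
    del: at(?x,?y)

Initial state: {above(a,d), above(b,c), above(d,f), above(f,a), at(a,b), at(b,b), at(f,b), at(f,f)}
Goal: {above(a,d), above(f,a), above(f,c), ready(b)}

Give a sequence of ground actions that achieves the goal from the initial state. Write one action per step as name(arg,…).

1. tag(b,b)  →  {above(a,d), above(b,b), above(b,c), above(d,f), above(f,a), at(a,b), at(b,b), at(f,b), at(f,f), inpos(b)}
2. tag(c,f)  →  {above(a,d), above(b,b), above(b,c), above(d,f), above(f,a), above(f,c), at(a,b), at(b,b), at(f,b), at(f,f), inpos(b), inpos(c)}
3. flip(b)  →  {above(a,d), above(b,b), above(b,c), above(d,f), above(f,a), above(f,c), at(a,b), at(b,b), at(f,b), at(f,f), inpos(b), inpos(c), ready(b)}

tag(b,b); tag(c,f); flip(b)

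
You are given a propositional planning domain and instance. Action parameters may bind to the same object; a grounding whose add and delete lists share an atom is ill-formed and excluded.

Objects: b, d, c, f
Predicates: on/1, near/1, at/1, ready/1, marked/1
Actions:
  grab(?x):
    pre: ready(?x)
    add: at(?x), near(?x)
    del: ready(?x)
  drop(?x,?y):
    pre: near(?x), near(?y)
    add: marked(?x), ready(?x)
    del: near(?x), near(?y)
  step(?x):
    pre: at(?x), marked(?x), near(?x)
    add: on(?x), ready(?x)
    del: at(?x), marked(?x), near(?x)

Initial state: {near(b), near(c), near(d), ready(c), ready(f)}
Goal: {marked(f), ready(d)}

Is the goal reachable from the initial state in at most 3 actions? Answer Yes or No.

Yes

1. grab(f)  →  {at(f), near(b), near(c), near(d), near(f), ready(c)}
2. drop(d,b)  →  {at(f), marked(d), near(c), near(f), ready(c), ready(d)}
3. drop(f,c)  →  {at(f), marked(d), marked(f), ready(c), ready(d), ready(f)}
optimal plan length = 3; 3 ≤ 3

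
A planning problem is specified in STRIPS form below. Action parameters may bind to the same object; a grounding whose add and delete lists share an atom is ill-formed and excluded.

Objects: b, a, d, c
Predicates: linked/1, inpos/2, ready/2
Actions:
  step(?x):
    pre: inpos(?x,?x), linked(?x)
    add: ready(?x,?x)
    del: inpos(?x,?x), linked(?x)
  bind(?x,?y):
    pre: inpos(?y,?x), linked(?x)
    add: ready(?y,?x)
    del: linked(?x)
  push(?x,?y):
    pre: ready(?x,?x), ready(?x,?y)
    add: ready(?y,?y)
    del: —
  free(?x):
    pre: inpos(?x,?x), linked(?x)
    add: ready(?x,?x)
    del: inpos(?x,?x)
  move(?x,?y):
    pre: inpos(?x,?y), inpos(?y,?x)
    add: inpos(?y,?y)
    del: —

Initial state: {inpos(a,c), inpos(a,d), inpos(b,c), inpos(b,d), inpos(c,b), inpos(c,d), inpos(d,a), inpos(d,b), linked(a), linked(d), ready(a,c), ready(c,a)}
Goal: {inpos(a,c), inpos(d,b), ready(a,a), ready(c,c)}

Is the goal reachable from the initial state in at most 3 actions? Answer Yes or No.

Yes

1. move(d,a)  →  {inpos(a,a), inpos(a,c), inpos(a,d), inpos(b,c), inpos(b,d), inpos(c,b), inpos(c,d), inpos(d,a), inpos(d,b), linked(a), linked(d), ready(a,c), ready(c,a)}
2. step(a)  →  {inpos(a,c), inpos(a,d), inpos(b,c), inpos(b,d), inpos(c,b), inpos(c,d), inpos(d,a), inpos(d,b), linked(d), ready(a,a), ready(a,c), ready(c,a)}
3. push(a,c)  →  {inpos(a,c), inpos(a,d), inpos(b,c), inpos(b,d), inpos(c,b), inpos(c,d), inpos(d,a), inpos(d,b), linked(d), ready(a,a), ready(a,c), ready(c,a), ready(c,c)}
optimal plan length = 3; 3 ≤ 3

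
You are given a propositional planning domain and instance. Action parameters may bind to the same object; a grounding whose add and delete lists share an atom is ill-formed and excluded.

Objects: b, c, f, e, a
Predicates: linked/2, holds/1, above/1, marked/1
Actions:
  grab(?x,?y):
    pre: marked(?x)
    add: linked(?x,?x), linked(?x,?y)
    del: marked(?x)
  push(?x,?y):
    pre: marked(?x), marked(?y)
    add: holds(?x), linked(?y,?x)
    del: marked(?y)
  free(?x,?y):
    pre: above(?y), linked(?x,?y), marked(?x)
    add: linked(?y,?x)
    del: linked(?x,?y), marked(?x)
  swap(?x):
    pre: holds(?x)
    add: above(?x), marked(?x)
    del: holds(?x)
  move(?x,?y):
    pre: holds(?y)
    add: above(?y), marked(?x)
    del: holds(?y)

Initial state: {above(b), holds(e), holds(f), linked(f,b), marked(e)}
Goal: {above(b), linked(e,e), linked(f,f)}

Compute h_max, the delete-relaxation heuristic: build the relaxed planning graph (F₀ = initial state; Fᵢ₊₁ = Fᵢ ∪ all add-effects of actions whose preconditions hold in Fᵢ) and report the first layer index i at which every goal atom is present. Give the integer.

F0 = init (5 atoms)
F1 = F0 ∪ {above(e), above(f), linked(e,a), linked(e,b), linked(e,c), linked(e,e), linked(e,f), marked(a), marked(b), marked(c), marked(f)}  (16 atoms)
F2 = F1 ∪ {holds(a), holds(b), holds(c), linked(a,a), linked(a,b), linked(a,c), linked(a,e), linked(a,f), linked(b,a), linked(b,b), linked(b,c), linked(b,e), linked(b,f), linked(c,a), linked(c,b), linked(c,c), linked(c,e), linked(c,f), linked(f,a), linked(f,c), linked(f,e), linked(f,f)}  (38 atoms)
goal ⊆ F2  ⇒  h_max = 2

2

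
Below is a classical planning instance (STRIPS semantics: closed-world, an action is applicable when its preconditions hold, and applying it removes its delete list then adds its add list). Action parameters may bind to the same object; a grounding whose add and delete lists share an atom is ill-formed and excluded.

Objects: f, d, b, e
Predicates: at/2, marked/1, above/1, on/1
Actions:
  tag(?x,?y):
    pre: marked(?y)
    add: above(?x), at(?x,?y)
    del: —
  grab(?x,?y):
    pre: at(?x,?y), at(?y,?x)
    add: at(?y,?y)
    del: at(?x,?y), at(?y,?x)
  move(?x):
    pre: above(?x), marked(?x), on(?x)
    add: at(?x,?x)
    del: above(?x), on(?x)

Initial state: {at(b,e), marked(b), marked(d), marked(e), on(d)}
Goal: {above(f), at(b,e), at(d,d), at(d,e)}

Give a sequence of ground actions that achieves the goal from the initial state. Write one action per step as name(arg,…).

1. tag(f,d)  →  {above(f), at(b,e), at(f,d), marked(b), marked(d), marked(e), on(d)}
2. tag(d,d)  →  {above(d), above(f), at(b,e), at(d,d), at(f,d), marked(b), marked(d), marked(e), on(d)}
3. tag(d,e)  →  {above(d), above(f), at(b,e), at(d,d), at(d,e), at(f,d), marked(b), marked(d), marked(e), on(d)}

tag(f,d); tag(d,d); tag(d,e)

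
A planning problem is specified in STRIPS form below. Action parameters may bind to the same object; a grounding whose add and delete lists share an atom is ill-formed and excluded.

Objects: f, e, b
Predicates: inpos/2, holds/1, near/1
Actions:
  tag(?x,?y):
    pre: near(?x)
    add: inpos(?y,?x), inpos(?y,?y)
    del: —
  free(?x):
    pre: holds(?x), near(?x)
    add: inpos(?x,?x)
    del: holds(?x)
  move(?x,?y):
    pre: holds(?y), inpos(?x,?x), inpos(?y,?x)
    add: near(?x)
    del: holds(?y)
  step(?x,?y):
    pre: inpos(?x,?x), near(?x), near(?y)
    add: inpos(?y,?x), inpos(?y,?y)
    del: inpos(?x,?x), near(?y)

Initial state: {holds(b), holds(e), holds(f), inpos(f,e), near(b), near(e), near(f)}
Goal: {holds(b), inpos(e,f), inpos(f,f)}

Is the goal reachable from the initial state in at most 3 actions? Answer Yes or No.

Yes

1. tag(f,f)  →  {holds(b), holds(e), holds(f), inpos(f,e), inpos(f,f), near(b), near(e), near(f)}
2. tag(f,e)  →  {holds(b), holds(e), holds(f), inpos(e,e), inpos(e,f), inpos(f,e), inpos(f,f), near(b), near(e), near(f)}
optimal plan length = 2; 2 ≤ 3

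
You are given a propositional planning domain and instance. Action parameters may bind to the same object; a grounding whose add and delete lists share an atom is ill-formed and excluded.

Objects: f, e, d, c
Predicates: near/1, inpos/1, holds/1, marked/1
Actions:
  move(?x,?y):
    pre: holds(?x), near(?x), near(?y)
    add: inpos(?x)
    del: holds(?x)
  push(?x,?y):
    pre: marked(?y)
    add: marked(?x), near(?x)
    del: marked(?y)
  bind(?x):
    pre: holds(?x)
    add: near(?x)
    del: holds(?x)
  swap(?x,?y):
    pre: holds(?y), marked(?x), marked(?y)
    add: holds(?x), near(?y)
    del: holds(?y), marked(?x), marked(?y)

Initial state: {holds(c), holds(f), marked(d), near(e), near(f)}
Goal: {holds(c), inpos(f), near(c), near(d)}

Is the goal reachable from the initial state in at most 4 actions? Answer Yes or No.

Yes

1. move(f,f)  →  {holds(c), inpos(f), marked(d), near(e), near(f)}
2. push(c,d)  →  {holds(c), inpos(f), marked(c), near(c), near(e), near(f)}
3. push(d,c)  →  {holds(c), inpos(f), marked(d), near(c), near(d), near(e), near(f)}
optimal plan length = 3; 3 ≤ 4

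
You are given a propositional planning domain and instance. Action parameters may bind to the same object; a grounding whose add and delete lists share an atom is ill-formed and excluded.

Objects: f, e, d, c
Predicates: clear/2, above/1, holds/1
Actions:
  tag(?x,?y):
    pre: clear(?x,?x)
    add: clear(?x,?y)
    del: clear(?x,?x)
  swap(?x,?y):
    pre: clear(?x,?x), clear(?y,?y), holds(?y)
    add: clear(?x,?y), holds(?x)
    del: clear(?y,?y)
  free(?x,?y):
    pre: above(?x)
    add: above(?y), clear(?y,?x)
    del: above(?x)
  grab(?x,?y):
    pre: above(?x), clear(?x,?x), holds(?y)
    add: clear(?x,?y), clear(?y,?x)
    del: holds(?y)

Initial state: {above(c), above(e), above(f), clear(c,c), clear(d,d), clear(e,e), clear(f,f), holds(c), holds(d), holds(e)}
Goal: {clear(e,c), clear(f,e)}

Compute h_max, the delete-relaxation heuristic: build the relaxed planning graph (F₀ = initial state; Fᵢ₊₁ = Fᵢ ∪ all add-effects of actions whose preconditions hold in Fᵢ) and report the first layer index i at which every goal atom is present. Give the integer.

F0 = init (10 atoms)
F1 = F0 ∪ {above(d), clear(c,d), clear(c,e), clear(c,f), clear(d,c), clear(d,e), clear(d,f), clear(e,c), clear(e,d), clear(e,f), clear(f,c), clear(f,d), clear(f,e), holds(f)}  (24 atoms)
goal ⊆ F1  ⇒  h_max = 1

1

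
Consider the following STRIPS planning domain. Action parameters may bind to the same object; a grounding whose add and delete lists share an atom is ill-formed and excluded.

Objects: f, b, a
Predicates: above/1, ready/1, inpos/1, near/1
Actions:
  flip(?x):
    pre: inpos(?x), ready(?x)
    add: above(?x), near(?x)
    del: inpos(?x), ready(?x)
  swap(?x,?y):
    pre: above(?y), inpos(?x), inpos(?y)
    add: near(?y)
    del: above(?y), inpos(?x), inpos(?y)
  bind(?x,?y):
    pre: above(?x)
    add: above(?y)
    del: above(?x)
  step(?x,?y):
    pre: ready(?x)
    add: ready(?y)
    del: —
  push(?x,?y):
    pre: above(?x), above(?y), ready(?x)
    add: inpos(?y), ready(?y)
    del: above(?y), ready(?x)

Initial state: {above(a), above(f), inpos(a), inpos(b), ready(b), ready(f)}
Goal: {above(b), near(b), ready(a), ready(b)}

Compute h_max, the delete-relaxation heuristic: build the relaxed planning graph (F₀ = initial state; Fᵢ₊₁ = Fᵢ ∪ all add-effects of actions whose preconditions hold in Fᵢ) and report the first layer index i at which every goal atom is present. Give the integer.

F0 = init (6 atoms)
F1 = F0 ∪ {above(b), near(a), near(b), ready(a)}  (10 atoms)
goal ⊆ F1  ⇒  h_max = 1

1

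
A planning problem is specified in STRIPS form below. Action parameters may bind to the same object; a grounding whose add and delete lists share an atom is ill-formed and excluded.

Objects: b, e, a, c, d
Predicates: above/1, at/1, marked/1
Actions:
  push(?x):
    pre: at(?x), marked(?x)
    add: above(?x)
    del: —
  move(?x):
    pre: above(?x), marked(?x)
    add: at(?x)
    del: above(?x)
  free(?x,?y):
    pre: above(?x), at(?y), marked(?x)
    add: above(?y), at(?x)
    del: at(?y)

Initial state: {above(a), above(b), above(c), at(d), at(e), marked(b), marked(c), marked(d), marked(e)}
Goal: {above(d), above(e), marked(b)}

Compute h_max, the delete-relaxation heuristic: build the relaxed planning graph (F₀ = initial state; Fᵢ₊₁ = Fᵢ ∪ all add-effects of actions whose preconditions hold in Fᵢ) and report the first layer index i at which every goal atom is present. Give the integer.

1

F0 = init (9 atoms)
F1 = F0 ∪ {above(d), above(e), at(b), at(c)}  (13 atoms)
goal ⊆ F1  ⇒  h_max = 1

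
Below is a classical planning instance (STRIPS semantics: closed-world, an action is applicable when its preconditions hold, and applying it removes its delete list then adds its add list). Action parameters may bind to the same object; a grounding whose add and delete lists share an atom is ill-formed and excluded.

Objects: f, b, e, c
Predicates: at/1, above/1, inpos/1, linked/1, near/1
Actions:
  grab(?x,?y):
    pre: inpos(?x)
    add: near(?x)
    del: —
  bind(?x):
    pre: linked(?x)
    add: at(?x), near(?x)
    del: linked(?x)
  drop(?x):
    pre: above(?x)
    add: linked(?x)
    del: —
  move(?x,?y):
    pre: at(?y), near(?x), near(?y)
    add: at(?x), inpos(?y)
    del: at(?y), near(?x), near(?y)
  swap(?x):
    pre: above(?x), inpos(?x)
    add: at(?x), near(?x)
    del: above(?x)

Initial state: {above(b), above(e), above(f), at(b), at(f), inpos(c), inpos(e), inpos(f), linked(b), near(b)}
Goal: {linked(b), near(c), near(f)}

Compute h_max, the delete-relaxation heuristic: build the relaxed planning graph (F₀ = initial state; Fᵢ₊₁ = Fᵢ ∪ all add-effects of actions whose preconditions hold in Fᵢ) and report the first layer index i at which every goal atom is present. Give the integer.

F0 = init (10 atoms)
F1 = F0 ∪ {at(e), linked(e), linked(f), near(c), near(e), near(f)}  (16 atoms)
goal ⊆ F1  ⇒  h_max = 1

1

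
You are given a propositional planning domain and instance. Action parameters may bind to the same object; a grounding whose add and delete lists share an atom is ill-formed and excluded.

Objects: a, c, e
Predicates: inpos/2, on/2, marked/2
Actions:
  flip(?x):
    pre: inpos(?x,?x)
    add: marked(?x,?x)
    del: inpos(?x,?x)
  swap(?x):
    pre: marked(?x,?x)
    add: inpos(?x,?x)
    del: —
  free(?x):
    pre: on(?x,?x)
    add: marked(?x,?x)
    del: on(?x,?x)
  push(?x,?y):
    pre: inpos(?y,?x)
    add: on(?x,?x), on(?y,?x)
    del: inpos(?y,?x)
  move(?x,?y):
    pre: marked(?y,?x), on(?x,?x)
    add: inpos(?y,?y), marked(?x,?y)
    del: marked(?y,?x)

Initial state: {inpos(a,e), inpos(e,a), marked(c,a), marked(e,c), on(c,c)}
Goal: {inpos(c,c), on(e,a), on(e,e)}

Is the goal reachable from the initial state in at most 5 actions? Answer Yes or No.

1. push(a,e)  →  {inpos(a,e), marked(c,a), marked(e,c), on(a,a), on(c,c), on(e,a)}
2. push(e,a)  →  {marked(c,a), marked(e,c), on(a,a), on(a,e), on(c,c), on(e,a), on(e,e)}
3. move(a,c)  →  {inpos(c,c), marked(a,c), marked(e,c), on(a,a), on(a,e), on(c,c), on(e,a), on(e,e)}
optimal plan length = 3; 3 ≤ 5

Yes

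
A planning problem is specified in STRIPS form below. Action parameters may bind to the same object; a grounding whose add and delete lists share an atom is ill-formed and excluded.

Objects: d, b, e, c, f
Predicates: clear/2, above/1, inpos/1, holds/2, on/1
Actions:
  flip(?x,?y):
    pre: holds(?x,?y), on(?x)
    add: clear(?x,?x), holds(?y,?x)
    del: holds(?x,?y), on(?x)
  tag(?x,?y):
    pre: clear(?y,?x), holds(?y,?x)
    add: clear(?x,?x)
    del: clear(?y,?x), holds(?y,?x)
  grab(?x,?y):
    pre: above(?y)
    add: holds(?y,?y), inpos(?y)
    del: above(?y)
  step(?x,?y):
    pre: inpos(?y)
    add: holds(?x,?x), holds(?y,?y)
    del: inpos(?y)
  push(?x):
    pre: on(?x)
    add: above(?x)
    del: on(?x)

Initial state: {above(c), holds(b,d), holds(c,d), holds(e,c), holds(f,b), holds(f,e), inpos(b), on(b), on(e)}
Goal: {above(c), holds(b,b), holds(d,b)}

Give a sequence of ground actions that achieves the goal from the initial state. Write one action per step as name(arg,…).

flip(b,d); step(d,b)

1. flip(b,d)  →  {above(c), clear(b,b), holds(c,d), holds(d,b), holds(e,c), holds(f,b), holds(f,e), inpos(b), on(e)}
2. step(d,b)  →  {above(c), clear(b,b), holds(b,b), holds(c,d), holds(d,b), holds(d,d), holds(e,c), holds(f,b), holds(f,e), on(e)}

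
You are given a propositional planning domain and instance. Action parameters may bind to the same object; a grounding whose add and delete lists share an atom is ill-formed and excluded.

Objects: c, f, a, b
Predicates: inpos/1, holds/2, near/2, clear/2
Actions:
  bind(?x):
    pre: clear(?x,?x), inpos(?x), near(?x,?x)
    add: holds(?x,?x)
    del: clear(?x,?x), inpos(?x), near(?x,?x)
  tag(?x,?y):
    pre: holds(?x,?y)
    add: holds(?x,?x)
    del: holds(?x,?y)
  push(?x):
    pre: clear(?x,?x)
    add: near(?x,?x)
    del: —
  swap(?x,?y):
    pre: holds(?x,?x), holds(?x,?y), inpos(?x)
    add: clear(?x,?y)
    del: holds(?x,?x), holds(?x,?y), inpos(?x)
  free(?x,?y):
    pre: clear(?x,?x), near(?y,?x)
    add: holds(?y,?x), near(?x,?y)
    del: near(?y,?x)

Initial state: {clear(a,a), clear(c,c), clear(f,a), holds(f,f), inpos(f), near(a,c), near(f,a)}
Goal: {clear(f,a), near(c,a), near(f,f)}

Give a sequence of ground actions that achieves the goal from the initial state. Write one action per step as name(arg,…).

1. swap(f,f)  →  {clear(a,a), clear(c,c), clear(f,a), clear(f,f), near(a,c), near(f,a)}
2. push(f)  →  {clear(a,a), clear(c,c), clear(f,a), clear(f,f), near(a,c), near(f,a), near(f,f)}
3. free(c,a)  →  {clear(a,a), clear(c,c), clear(f,a), clear(f,f), holds(a,c), near(c,a), near(f,a), near(f,f)}

swap(f,f); push(f); free(c,a)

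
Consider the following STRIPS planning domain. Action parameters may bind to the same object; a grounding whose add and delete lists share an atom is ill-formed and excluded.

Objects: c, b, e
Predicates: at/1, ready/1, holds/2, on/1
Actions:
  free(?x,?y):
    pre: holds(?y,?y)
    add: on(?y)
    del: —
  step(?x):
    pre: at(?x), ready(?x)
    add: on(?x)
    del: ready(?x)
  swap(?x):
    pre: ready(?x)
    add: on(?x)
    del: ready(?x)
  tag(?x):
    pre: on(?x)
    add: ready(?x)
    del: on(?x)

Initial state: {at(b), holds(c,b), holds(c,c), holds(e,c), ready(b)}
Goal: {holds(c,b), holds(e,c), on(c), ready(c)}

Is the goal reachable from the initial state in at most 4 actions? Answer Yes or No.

1. free(c,c)  →  {at(b), holds(c,b), holds(c,c), holds(e,c), on(c), ready(b)}
2. tag(c)  →  {at(b), holds(c,b), holds(c,c), holds(e,c), ready(b), ready(c)}
3. free(c,c)  →  {at(b), holds(c,b), holds(c,c), holds(e,c), on(c), ready(b), ready(c)}
optimal plan length = 3; 3 ≤ 4

Yes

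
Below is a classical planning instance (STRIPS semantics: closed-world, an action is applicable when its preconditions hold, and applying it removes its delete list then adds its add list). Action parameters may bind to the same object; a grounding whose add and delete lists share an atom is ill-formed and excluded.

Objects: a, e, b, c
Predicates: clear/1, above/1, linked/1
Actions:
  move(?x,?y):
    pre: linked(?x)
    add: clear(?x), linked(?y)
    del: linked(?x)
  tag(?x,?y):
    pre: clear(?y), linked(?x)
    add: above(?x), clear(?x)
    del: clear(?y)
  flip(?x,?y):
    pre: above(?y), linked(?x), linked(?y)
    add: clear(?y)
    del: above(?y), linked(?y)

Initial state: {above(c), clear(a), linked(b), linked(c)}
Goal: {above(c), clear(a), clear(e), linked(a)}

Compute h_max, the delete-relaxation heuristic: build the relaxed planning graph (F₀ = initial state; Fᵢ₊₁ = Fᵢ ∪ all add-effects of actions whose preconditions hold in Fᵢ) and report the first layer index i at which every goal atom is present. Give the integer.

2

F0 = init (4 atoms)
F1 = F0 ∪ {above(b), clear(b), clear(c), linked(a), linked(e)}  (9 atoms)
F2 = F1 ∪ {above(a), above(e), clear(e)}  (12 atoms)
goal ⊆ F2  ⇒  h_max = 2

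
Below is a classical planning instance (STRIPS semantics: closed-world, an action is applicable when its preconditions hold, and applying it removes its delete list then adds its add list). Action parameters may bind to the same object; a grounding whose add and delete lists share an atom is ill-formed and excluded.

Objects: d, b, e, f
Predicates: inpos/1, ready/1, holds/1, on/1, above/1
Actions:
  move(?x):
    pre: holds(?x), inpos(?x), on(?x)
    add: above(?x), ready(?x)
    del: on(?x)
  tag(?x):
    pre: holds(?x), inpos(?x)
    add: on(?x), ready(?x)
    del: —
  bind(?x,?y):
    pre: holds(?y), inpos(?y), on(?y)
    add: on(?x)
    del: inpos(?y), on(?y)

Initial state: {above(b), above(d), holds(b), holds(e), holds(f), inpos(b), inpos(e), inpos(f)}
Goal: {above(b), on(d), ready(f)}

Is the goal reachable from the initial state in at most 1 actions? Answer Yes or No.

No

1. tag(f)  →  {above(b), above(d), holds(b), holds(e), holds(f), inpos(b), inpos(e), inpos(f), on(f), ready(f)}
2. bind(d,f)  →  {above(b), above(d), holds(b), holds(e), holds(f), inpos(b), inpos(e), on(d), ready(f)}
optimal plan length = 2; 2 > 1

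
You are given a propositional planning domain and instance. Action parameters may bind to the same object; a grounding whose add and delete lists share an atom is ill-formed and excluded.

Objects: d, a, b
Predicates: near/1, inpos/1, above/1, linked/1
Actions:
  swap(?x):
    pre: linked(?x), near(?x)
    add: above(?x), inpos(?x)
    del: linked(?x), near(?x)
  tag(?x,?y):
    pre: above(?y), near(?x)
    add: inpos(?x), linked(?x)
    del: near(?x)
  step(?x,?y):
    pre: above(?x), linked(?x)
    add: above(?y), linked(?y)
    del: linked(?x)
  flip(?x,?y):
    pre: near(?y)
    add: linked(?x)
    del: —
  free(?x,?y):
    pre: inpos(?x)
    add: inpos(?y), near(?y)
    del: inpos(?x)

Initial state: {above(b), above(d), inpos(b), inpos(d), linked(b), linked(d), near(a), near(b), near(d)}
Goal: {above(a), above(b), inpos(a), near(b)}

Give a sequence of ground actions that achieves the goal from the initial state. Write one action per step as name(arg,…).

1. tag(a,d)  →  {above(b), above(d), inpos(a), inpos(b), inpos(d), linked(a), linked(b), linked(d), near(b), near(d)}
2. step(d,a)  →  {above(a), above(b), above(d), inpos(a), inpos(b), inpos(d), linked(a), linked(b), near(b), near(d)}

tag(a,d); step(d,a)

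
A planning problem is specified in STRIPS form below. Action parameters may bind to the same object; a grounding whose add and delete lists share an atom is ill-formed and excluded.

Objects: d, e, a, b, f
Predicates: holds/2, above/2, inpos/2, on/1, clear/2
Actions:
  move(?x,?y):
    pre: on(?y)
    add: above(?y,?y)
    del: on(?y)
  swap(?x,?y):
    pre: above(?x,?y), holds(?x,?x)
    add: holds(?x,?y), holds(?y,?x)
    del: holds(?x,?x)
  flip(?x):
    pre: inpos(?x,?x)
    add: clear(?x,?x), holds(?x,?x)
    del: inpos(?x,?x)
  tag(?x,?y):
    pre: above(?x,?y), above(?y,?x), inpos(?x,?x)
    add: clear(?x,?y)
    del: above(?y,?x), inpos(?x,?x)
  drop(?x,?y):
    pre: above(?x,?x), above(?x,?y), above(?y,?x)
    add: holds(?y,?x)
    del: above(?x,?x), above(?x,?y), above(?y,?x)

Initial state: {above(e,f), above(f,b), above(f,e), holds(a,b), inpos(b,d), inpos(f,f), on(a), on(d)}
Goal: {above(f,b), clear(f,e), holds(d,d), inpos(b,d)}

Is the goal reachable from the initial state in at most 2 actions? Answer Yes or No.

No

1. move(d,d)  →  {above(d,d), above(e,f), above(f,b), above(f,e), holds(a,b), inpos(b,d), inpos(f,f), on(a)}
2. tag(f,e)  →  {above(d,d), above(f,b), above(f,e), clear(f,e), holds(a,b), inpos(b,d), on(a)}
3. drop(d,d)  →  {above(f,b), above(f,e), clear(f,e), holds(a,b), holds(d,d), inpos(b,d), on(a)}
optimal plan length = 3; 3 > 2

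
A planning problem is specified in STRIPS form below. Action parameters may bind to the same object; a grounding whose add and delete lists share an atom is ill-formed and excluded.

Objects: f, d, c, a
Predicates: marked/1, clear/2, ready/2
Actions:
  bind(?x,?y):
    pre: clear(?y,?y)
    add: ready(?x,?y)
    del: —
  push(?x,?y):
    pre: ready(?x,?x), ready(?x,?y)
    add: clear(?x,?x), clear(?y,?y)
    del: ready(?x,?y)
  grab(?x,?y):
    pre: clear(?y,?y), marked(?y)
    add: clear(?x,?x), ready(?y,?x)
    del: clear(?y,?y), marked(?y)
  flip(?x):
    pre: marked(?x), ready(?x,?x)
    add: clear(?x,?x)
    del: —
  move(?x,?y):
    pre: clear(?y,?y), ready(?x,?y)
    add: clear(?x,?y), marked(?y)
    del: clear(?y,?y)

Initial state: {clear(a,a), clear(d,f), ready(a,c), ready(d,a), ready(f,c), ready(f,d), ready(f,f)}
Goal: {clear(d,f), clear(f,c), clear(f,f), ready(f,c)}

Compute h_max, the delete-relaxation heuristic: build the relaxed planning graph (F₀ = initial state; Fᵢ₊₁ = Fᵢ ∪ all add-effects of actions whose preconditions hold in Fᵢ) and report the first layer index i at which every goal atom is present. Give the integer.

F0 = init (7 atoms)
F1 = F0 ∪ {clear(c,c), clear(d,a), clear(d,d), clear(f,f), marked(a), ready(a,a), ready(c,a), ready(f,a)}  (15 atoms)
F2 = F1 ∪ {clear(a,c), clear(c,a), clear(f,a), clear(f,c), clear(f,d), marked(c), marked(d), ready(a,d), ready(a,f), ready(c,c), ready(c,d), ready(c,f), ready(d,c), ready(d,d), ready(d,f)}  (30 atoms)
goal ⊆ F2  ⇒  h_max = 2

2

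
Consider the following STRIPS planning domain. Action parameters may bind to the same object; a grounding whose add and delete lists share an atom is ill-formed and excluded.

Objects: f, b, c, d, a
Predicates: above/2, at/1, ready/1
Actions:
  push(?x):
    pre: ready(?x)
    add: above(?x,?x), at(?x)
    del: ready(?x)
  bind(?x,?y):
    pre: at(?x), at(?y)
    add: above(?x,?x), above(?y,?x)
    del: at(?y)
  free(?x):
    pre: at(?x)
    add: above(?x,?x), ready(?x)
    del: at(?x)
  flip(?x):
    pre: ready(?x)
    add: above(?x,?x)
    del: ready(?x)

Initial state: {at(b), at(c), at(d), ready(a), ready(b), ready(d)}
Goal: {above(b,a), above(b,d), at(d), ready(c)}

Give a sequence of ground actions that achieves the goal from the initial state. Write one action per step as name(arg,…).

1. push(a)  →  {above(a,a), at(a), at(b), at(c), at(d), ready(b), ready(d)}
2. bind(d,b)  →  {above(a,a), above(b,d), above(d,d), at(a), at(c), at(d), ready(b), ready(d)}
3. push(b)  →  {above(a,a), above(b,b), above(b,d), above(d,d), at(a), at(b), at(c), at(d), ready(d)}
4. bind(a,b)  →  {above(a,a), above(b,a), above(b,b), above(b,d), above(d,d), at(a), at(c), at(d), ready(d)}
5. free(c)  →  {above(a,a), above(b,a), above(b,b), above(b,d), above(c,c), above(d,d), at(a), at(d), ready(c), ready(d)}

push(a); bind(d,b); push(b); bind(a,b); free(c)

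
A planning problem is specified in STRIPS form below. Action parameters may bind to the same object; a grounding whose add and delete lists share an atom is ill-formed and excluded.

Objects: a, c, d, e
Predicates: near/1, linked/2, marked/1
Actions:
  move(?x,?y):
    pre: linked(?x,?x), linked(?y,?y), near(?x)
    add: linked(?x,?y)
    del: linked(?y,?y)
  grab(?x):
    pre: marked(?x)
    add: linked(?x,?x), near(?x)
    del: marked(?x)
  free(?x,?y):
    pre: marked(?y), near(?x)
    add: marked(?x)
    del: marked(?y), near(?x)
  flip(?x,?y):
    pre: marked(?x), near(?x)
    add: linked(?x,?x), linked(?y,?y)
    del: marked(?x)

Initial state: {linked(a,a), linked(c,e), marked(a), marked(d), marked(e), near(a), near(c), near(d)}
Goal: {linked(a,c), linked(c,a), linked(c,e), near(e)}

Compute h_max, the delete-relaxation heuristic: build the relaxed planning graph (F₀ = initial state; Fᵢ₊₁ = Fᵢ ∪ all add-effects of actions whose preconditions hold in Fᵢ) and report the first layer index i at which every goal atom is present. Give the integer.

2

F0 = init (8 atoms)
F1 = F0 ∪ {linked(c,c), linked(d,d), linked(e,e), marked(c), near(e)}  (13 atoms)
F2 = F1 ∪ {linked(a,c), linked(a,d), linked(a,e), linked(c,a), linked(c,d), linked(d,a), linked(d,c), linked(d,e), linked(e,a), linked(e,c), linked(e,d)}  (24 atoms)
goal ⊆ F2  ⇒  h_max = 2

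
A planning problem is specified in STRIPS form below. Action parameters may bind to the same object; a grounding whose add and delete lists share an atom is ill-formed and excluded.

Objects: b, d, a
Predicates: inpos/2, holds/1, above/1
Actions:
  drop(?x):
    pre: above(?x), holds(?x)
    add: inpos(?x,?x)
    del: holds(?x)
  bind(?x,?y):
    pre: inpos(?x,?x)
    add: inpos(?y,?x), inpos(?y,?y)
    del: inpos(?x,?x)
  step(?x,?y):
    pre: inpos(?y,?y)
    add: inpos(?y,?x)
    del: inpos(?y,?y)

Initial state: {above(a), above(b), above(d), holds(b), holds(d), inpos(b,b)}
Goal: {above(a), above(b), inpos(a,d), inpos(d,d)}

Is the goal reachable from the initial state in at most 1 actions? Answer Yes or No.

1. drop(d)  →  {above(a), above(b), above(d), holds(b), inpos(b,b), inpos(d,d)}
2. bind(b,a)  →  {above(a), above(b), above(d), holds(b), inpos(a,a), inpos(a,b), inpos(d,d)}
3. step(d,a)  →  {above(a), above(b), above(d), holds(b), inpos(a,b), inpos(a,d), inpos(d,d)}
optimal plan length = 3; 3 > 1

No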